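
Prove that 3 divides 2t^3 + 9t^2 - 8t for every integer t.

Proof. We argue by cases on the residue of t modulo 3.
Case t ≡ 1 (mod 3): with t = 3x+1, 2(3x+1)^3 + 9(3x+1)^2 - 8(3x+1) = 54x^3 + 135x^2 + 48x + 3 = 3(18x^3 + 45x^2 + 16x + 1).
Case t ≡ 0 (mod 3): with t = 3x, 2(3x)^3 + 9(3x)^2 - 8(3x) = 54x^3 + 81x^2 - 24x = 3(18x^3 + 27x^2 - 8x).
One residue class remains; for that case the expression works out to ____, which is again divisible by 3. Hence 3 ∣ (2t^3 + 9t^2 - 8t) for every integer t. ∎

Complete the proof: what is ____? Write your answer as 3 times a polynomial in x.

3(18x^3 + 63x^2 + 52x + 12)

Only t ≡ 2 (mod 3) is unaccounted for. Put t = 3x+2:
2(3x+2)^3 + 9(3x+2)^2 - 8(3x+2) expands to 54x^3 + 189x^2 + 156x + 36,
and factoring out 3 leaves 3(18x^3 + 63x^2 + 52x + 12).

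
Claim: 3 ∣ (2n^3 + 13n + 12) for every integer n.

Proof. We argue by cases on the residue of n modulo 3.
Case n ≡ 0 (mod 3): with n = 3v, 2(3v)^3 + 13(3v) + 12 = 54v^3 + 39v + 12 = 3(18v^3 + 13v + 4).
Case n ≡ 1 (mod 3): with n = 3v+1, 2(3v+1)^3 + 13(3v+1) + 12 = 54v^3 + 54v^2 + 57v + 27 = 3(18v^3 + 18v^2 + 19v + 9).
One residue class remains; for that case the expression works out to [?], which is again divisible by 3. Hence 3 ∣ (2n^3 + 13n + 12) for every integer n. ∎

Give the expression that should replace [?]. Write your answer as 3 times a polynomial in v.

3(18v^3 + 36v^2 + 37v + 18)

The residues treated are {0, 1}, so the missing case is n ≡ 2 (mod 3); write n = 3v+2.
Then 2(3v+2)^3 + 13(3v+2) + 12 = 54v^3 + 108v^2 + 111v + 54 = 3(18v^3 + 36v^2 + 37v + 18).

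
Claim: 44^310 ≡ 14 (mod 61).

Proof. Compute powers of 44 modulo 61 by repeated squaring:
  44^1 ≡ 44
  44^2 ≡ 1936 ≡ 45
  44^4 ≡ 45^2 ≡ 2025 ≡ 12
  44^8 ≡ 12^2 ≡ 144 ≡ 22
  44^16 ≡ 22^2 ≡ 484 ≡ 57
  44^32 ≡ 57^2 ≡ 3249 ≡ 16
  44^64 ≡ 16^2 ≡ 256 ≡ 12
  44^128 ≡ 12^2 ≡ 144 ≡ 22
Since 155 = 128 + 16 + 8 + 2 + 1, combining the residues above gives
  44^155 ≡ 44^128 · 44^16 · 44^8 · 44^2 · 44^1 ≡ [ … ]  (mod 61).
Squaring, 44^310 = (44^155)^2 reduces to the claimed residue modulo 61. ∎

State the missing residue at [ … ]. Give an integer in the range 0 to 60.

Multiply the listed residues: 22 · 57 · 22 · 45 · 44 = 1254 → 27588 → 1241460 → 54624240.
Reducing modulo 61: 54624240 = 895479·61 + 21, so 44^155 ≡ 21.

21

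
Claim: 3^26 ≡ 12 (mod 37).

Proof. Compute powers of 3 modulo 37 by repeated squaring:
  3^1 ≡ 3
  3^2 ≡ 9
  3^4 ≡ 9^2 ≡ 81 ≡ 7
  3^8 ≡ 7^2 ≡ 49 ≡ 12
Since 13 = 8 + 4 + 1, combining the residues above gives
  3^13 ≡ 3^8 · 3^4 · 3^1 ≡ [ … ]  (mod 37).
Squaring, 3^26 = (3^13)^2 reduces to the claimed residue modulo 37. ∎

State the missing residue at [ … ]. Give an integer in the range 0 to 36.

3^8 · 3^4 · 3^1 ≡ 12 · 7 · 3 = 252.
252 mod 37 = 30, so 3^13 ≡ 30 (mod 37).

30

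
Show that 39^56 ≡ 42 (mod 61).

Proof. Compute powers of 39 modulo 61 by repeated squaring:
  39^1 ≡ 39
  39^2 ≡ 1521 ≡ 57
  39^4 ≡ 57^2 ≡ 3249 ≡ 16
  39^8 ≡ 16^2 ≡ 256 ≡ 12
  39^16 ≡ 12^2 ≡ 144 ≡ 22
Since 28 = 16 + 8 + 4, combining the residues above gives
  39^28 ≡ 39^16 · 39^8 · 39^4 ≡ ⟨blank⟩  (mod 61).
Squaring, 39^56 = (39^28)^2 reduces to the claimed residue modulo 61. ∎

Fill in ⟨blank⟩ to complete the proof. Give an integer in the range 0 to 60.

39^16 · 39^8 · 39^4 ≡ 22 · 12 · 16 = 4224.
4224 mod 61 = 15, so 39^28 ≡ 15 (mod 61).

15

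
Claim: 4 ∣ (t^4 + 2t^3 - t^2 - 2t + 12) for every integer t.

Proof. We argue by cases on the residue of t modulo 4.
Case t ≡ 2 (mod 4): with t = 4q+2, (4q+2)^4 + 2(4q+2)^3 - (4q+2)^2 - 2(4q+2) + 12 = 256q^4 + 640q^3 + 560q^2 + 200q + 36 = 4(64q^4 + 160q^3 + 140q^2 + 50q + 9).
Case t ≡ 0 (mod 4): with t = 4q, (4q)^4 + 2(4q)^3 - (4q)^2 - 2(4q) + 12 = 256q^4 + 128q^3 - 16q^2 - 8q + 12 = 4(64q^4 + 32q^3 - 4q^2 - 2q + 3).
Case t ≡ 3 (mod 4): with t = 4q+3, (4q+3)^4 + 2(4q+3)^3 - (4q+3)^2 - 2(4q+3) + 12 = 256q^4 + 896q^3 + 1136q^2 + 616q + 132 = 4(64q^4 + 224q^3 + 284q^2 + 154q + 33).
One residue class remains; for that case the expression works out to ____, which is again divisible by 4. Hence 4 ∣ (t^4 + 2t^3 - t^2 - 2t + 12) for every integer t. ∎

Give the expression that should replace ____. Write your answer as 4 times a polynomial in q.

The residues treated are {2, 0, 3}, so the missing case is t ≡ 1 (mod 4); write t = 4q+1.
Then (4q+1)^4 + 2(4q+1)^3 - (4q+1)^2 - 2(4q+1) + 12 = 256q^4 + 384q^3 + 176q^2 + 24q + 12 = 4(64q^4 + 96q^3 + 44q^2 + 6q + 3).

4(64q^4 + 96q^3 + 44q^2 + 6q + 3)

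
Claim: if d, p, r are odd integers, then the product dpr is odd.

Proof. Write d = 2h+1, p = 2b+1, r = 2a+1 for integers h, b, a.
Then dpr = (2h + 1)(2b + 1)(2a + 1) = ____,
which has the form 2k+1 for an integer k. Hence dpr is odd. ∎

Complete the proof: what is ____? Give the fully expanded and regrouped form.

2(4abh + 2ab + 2ah + a + 2bh + b + h) + 1

(2h + 1)(2b + 1)(2a + 1) = 8abh + 4ab + 4ah + 2a + 4bh + 2b + 2h + 1
= 2(4abh + 2ab + 2ah + a + 2bh + b + h) + 1.
Since 4abh + 2ab + 2ah + a + 2bh + b + h is an integer, the product is of the form 2k+1 for an integer k.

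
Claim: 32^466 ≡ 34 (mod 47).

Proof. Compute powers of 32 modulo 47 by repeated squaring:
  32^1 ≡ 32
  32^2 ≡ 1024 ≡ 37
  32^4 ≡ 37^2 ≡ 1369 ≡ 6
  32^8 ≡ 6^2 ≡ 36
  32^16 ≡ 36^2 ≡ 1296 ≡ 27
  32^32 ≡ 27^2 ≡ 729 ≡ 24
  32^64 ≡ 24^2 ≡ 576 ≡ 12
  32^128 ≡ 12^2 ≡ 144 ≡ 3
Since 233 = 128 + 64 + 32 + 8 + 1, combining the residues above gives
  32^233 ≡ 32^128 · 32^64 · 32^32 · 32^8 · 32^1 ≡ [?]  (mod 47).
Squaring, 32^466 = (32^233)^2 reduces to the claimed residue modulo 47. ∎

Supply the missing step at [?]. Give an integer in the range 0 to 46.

32^128 · 32^64 · 32^32 · 32^8 · 32^1 ≡ 3 · 12 · 24 · 36 · 32 = 995328.
995328 mod 47 = 9, so 32^233 ≡ 9 (mod 47).

9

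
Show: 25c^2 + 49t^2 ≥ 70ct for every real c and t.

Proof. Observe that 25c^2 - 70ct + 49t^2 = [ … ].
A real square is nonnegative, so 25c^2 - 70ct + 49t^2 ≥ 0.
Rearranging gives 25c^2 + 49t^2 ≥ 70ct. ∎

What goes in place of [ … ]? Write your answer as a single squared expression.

25c^2 - 70ct + 49t^2 is a perfect-square trinomial: the outer terms are (5c)^2 and (7t)^2, and the cross term is -2·5c·7t.
So 25c^2 - 70ct + 49t^2 = (5c - 7t)^2 ≥ 0.

(5c - 7t)^2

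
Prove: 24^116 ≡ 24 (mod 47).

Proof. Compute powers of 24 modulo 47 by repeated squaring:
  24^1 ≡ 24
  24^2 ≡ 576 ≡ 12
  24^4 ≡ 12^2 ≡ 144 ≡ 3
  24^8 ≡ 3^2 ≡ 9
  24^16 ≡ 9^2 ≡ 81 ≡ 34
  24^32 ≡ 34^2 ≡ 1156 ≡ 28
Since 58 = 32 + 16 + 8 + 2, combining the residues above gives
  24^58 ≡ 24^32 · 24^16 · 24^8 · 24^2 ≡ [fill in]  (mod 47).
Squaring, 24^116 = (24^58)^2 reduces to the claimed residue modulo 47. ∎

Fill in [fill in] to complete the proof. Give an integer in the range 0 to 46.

27

Multiply the listed residues: 28 · 34 · 9 · 12 = 952 → 8568 → 102816.
Reducing modulo 47: 102816 = 2187·47 + 27, so 24^58 ≡ 27.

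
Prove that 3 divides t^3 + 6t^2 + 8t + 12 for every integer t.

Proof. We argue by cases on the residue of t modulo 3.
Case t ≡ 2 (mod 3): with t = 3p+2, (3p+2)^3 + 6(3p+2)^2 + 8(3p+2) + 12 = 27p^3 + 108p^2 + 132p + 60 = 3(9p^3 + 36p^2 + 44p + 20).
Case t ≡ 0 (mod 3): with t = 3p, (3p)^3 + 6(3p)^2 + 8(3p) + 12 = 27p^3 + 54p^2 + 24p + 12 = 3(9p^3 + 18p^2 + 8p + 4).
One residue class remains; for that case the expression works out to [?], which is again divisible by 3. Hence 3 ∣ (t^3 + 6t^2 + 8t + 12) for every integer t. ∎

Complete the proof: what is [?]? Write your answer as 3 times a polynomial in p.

3(9p^3 + 27p^2 + 23p + 9)

Only t ≡ 1 (mod 3) is unaccounted for. Put t = 3p+1:
(3p+1)^3 + 6(3p+1)^2 + 8(3p+1) + 12 expands to 27p^3 + 81p^2 + 69p + 27,
and factoring out 3 leaves 3(9p^3 + 27p^2 + 23p + 9).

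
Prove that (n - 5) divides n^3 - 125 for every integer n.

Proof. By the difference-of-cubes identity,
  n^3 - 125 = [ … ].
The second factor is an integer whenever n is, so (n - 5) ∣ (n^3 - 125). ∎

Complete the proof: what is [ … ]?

Polynomial division of n^3 - 125 by n - 5 leaves remainder 0 and quotient n^2 + 5n + 25.
Hence n^3 - 125 = (n - 5)(n^2 + 5n + 25).

(n - 5)(n^2 + 5n + 25)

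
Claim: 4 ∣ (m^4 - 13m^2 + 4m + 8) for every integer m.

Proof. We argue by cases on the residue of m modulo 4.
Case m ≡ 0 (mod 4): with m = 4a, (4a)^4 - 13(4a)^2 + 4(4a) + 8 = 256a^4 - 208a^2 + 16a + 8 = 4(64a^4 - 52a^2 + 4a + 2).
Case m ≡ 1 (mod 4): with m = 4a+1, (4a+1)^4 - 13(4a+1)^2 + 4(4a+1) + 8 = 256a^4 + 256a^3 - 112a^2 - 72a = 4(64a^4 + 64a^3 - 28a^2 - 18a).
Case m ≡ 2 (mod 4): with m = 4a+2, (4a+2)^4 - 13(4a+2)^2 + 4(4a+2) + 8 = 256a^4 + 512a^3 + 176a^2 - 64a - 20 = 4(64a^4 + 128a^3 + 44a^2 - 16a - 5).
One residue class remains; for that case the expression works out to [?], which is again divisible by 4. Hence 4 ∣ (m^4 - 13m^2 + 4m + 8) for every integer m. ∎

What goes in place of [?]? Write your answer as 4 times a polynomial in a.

4(64a^4 + 192a^3 + 164a^2 + 34a - 4)

Only m ≡ 3 (mod 4) is unaccounted for. Put m = 4a+3:
(4a+3)^4 - 13(4a+3)^2 + 4(4a+3) + 8 expands to 256a^4 + 768a^3 + 656a^2 + 136a - 16,
and factoring out 4 leaves 4(64a^4 + 192a^3 + 164a^2 + 34a - 4).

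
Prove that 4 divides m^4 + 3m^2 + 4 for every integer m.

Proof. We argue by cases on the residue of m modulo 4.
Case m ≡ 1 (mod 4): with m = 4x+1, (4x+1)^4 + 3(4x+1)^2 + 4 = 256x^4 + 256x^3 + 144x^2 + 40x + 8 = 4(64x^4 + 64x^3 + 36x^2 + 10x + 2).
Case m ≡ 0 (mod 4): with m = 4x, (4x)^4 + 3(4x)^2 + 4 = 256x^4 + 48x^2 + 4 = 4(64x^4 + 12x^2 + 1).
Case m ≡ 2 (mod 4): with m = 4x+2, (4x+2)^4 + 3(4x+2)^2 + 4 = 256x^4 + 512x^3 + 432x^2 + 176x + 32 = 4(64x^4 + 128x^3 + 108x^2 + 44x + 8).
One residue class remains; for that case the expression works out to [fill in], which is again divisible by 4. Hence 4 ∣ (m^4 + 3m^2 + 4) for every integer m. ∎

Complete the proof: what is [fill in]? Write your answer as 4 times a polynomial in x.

The residues treated are {1, 0, 2}, so the missing case is m ≡ 3 (mod 4); write m = 4x+3.
Then (4x+3)^4 + 3(4x+3)^2 + 4 = 256x^4 + 768x^3 + 912x^2 + 504x + 112 = 4(64x^4 + 192x^3 + 228x^2 + 126x + 28).

4(64x^4 + 192x^3 + 228x^2 + 126x + 28)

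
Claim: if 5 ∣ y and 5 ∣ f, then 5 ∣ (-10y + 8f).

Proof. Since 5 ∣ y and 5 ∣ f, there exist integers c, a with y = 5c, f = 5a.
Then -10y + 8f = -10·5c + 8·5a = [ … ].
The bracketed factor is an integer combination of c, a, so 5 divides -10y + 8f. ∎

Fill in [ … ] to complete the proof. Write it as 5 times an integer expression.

Pull the common 5 out of every term: -10·5c + 8·5a = 5(8a - 10c).
8a - 10c is an integer, which exhibits the divisibility.

5(8a - 10c)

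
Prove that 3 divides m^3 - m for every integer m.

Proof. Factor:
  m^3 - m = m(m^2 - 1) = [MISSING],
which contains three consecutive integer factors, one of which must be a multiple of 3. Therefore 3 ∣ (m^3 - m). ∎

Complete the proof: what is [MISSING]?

m(m^2 - 1) = m(m - 1)(m + 1) = (m - 1)m(m + 1).
These three factors are consecutive integers, so their product is divisible by 3.

(m - 1)m(m + 1)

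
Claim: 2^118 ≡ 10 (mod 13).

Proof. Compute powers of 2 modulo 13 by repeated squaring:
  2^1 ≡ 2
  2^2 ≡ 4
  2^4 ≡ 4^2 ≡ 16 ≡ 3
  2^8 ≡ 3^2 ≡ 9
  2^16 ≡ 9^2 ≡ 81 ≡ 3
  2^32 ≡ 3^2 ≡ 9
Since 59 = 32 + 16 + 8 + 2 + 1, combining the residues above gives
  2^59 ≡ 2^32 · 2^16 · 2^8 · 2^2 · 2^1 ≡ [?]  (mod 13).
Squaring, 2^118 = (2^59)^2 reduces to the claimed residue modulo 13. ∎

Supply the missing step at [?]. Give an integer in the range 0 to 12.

7

Multiply the listed residues: 9 · 3 · 9 · 4 · 2 = 27 → 243 → 972 → 1944.
Reducing modulo 13: 1944 = 149·13 + 7, so 2^59 ≡ 7.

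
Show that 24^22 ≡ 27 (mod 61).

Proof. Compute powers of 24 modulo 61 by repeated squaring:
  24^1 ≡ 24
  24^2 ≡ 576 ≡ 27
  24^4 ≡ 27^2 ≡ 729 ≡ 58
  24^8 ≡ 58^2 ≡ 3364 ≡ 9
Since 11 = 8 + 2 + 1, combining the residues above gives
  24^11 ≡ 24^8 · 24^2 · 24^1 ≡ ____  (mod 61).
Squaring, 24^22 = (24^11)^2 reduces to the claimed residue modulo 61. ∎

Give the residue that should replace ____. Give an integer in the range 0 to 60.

37

Multiply the listed residues: 9 · 27 · 24 = 243 → 5832.
Reducing modulo 61: 5832 = 95·61 + 37, so 24^11 ≡ 37.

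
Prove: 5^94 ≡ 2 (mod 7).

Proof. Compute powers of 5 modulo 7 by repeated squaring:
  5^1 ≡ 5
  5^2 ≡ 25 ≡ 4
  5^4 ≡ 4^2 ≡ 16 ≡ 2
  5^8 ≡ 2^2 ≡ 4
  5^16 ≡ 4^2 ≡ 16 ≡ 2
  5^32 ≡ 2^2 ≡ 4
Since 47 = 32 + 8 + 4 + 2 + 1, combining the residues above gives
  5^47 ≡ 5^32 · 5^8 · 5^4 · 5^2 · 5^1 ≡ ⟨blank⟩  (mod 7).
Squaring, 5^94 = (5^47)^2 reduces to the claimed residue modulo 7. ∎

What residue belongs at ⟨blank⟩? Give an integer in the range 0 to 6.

5^32 · 5^8 · 5^4 · 5^2 · 5^1 ≡ 4 · 4 · 2 · 4 · 5 = 640.
640 mod 7 = 3, so 5^47 ≡ 3 (mod 7).

3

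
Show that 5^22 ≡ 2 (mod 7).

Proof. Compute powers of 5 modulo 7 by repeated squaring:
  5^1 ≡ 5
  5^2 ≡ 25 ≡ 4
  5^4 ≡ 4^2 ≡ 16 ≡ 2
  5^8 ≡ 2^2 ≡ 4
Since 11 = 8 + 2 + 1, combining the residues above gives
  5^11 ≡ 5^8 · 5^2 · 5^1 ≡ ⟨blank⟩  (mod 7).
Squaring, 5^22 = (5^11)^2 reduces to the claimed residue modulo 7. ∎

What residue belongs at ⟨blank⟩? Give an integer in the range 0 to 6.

3

Multiply the listed residues: 4 · 4 · 5 = 16 → 80.
Reducing modulo 7: 80 = 11·7 + 3, so 5^11 ≡ 3.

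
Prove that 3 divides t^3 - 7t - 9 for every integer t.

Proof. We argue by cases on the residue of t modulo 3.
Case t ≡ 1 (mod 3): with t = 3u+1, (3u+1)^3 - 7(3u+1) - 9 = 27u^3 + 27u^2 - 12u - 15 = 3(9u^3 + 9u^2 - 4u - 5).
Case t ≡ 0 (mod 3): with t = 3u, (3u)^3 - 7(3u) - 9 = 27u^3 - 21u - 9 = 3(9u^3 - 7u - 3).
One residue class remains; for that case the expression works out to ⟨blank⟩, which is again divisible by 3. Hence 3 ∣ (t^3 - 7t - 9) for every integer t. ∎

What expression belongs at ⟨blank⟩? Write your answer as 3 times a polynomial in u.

The residues treated are {1, 0}, so the missing case is t ≡ 2 (mod 3); write t = 3u+2.
Then (3u+2)^3 - 7(3u+2) - 9 = 27u^3 + 54u^2 + 15u - 15 = 3(9u^3 + 18u^2 + 5u - 5).

3(9u^3 + 18u^2 + 5u - 5)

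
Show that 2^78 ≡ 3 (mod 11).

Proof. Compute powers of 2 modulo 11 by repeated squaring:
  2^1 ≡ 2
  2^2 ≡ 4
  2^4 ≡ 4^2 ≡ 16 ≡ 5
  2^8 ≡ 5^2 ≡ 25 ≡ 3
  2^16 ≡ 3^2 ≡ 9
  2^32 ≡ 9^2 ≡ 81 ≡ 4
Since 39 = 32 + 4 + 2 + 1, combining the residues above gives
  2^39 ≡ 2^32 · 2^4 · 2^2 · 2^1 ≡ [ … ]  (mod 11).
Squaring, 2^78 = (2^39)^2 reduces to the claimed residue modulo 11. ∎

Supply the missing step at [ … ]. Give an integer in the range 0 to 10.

2^32 · 2^4 · 2^2 · 2^1 ≡ 4 · 5 · 4 · 2 = 160.
160 mod 11 = 6, so 2^39 ≡ 6 (mod 11).

6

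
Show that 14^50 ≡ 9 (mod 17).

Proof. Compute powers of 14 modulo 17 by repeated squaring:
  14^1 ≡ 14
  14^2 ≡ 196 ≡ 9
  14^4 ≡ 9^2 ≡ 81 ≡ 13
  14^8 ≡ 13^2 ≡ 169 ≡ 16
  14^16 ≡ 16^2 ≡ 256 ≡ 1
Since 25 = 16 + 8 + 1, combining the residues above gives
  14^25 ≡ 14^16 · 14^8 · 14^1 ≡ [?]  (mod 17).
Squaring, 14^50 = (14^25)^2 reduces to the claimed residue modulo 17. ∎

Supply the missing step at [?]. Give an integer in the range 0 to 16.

3

Multiply the listed residues: 1 · 16 · 14 = 16 → 224.
Reducing modulo 17: 224 = 13·17 + 3, so 14^25 ≡ 3.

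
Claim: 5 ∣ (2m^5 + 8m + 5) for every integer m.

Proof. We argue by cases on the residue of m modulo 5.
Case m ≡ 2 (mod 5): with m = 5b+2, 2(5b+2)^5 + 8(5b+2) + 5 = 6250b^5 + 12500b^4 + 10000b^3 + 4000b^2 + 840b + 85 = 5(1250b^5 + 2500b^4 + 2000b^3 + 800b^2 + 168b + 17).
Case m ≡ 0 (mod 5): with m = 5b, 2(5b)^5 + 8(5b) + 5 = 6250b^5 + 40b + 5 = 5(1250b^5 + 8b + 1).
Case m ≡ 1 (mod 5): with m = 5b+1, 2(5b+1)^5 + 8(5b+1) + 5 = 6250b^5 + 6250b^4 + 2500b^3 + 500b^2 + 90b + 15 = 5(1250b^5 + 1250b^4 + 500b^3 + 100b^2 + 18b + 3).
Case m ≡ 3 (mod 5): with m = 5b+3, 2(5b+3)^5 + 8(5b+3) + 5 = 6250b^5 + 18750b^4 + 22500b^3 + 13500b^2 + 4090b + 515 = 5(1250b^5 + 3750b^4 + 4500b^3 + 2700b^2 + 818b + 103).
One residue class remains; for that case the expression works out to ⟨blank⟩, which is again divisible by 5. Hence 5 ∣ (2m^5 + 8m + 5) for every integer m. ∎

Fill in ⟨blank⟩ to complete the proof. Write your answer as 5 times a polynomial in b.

The residues treated are {2, 0, 1, 3}, so the missing case is m ≡ 4 (mod 5); write m = 5b+4.
Then 2(5b+4)^5 + 8(5b+4) + 5 = 6250b^5 + 25000b^4 + 40000b^3 + 32000b^2 + 12840b + 2085 = 5(1250b^5 + 5000b^4 + 8000b^3 + 6400b^2 + 2568b + 417).

5(1250b^5 + 5000b^4 + 8000b^3 + 6400b^2 + 2568b + 417)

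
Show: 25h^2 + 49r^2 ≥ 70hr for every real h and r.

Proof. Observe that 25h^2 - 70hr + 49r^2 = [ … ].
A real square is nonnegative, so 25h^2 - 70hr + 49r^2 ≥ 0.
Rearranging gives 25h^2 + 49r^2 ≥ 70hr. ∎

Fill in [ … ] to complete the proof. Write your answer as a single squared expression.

The leading and trailing coefficients are 5^2 and 7^2, and 70 = 2·5·7, so the trinomial is (5h - 7r)^2.
Hence 25h^2 - 70hr + 49r^2 ≥ 0.

(5h - 7r)^2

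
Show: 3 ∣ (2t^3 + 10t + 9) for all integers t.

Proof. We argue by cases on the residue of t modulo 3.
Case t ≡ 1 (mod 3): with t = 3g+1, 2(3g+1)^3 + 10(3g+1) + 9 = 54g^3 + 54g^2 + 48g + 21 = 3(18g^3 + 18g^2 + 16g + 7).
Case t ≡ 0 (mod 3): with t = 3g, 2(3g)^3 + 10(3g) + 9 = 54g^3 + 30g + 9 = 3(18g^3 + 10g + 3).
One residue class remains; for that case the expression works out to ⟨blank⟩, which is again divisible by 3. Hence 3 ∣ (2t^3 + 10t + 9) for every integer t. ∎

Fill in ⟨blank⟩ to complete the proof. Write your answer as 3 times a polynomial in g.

Only t ≡ 2 (mod 3) is unaccounted for. Put t = 3g+2:
2(3g+2)^3 + 10(3g+2) + 9 expands to 54g^3 + 108g^2 + 102g + 45,
and factoring out 3 leaves 3(18g^3 + 36g^2 + 34g + 15).

3(18g^3 + 36g^2 + 34g + 15)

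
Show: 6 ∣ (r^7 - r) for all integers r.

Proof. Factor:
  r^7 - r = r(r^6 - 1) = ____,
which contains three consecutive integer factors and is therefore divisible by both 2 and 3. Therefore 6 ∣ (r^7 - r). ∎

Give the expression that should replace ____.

r^6 - 1 = (r^2 - 1)(r^4 + r^2 + 1), and r^2 - 1 = (r-1)(r+1).
So r(r^6 - 1) = (r - 1)r(r + 1)(r^4 + r^2 + 1).

(r - 1)r(r + 1)(r^4 + r^2 + 1)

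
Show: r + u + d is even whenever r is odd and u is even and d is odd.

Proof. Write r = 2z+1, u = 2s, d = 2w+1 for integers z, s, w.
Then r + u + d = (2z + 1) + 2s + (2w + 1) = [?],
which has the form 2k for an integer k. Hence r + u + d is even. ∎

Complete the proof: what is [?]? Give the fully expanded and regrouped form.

2(s + w + z + 1)

(2z + 1) + 2s + (2w + 1) = 2s + 2w + 2z + 2
= 2(s + w + z + 1).
Since s + w + z + 1 is an integer, the sum is of the form 2k for an integer k.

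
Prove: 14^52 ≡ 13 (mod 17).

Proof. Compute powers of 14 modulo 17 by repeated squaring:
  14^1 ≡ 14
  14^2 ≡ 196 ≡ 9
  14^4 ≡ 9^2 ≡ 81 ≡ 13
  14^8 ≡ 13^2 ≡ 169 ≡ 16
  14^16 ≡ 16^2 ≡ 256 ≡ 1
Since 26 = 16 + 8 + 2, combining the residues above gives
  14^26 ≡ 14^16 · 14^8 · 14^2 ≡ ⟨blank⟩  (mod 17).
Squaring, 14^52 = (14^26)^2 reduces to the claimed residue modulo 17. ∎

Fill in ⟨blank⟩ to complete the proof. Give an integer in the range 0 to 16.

8

14^16 · 14^8 · 14^2 ≡ 1 · 16 · 9 = 144.
144 mod 17 = 8, so 14^26 ≡ 8 (mod 17).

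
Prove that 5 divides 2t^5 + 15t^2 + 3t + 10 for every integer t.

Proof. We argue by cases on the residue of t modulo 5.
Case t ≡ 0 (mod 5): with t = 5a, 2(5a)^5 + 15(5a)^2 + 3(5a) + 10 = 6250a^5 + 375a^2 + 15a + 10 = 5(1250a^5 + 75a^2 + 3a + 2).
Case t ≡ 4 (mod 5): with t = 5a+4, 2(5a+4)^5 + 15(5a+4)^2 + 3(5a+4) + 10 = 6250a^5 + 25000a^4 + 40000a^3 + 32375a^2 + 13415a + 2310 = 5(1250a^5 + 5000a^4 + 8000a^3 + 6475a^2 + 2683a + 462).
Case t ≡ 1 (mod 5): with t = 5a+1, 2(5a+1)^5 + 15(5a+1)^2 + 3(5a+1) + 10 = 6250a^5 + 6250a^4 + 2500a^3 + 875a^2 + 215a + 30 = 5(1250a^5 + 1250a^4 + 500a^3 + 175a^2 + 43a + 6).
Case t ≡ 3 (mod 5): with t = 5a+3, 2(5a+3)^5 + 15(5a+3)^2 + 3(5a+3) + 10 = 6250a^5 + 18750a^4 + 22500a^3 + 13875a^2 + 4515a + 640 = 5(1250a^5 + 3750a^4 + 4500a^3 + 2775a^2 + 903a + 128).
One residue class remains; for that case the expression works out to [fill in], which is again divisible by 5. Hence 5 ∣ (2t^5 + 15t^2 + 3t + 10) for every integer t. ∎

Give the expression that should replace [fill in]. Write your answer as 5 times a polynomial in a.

5(1250a^5 + 2500a^4 + 2000a^3 + 875a^2 + 223a + 28)

Only t ≡ 2 (mod 5) is unaccounted for. Put t = 5a+2:
2(5a+2)^5 + 15(5a+2)^2 + 3(5a+2) + 10 expands to 6250a^5 + 12500a^4 + 10000a^3 + 4375a^2 + 1115a + 140,
and factoring out 5 leaves 5(1250a^5 + 2500a^4 + 2000a^3 + 875a^2 + 223a + 28).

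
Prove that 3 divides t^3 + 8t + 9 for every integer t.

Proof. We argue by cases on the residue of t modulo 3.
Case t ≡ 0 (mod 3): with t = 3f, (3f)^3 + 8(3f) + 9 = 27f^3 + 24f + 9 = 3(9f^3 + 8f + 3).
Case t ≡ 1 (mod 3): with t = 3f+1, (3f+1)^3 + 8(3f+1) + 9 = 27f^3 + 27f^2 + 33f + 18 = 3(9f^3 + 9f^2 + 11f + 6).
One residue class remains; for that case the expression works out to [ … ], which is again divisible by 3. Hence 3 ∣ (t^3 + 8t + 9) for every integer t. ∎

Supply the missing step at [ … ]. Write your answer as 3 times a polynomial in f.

3(9f^3 + 18f^2 + 20f + 11)

The residues treated are {0, 1}, so the missing case is t ≡ 2 (mod 3); write t = 3f+2.
Then (3f+2)^3 + 8(3f+2) + 9 = 27f^3 + 54f^2 + 60f + 33 = 3(9f^3 + 18f^2 + 20f + 11).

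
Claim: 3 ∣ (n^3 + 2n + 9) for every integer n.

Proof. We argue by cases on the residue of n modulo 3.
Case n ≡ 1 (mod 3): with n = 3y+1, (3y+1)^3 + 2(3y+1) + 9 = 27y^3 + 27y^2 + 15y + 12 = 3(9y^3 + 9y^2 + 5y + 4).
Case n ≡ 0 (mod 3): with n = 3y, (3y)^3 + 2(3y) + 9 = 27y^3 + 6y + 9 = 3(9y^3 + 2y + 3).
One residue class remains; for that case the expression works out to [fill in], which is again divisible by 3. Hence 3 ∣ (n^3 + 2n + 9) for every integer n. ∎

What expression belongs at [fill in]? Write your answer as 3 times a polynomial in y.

The residues treated are {1, 0}, so the missing case is n ≡ 2 (mod 3); write n = 3y+2.
Then (3y+2)^3 + 2(3y+2) + 9 = 27y^3 + 54y^2 + 42y + 21 = 3(9y^3 + 18y^2 + 14y + 7).

3(9y^3 + 18y^2 + 14y + 7)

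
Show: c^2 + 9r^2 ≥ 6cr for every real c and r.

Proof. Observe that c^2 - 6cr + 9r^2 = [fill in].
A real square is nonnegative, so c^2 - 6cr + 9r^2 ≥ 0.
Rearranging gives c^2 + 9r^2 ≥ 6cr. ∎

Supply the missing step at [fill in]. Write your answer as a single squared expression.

c^2 - 6cr + 9r^2 is a perfect-square trinomial: the outer terms are (c)^2 and (3r)^2, and the cross term is -2·c·3r.
So c^2 - 6cr + 9r^2 = (c - 3r)^2 ≥ 0.

(c - 3r)^2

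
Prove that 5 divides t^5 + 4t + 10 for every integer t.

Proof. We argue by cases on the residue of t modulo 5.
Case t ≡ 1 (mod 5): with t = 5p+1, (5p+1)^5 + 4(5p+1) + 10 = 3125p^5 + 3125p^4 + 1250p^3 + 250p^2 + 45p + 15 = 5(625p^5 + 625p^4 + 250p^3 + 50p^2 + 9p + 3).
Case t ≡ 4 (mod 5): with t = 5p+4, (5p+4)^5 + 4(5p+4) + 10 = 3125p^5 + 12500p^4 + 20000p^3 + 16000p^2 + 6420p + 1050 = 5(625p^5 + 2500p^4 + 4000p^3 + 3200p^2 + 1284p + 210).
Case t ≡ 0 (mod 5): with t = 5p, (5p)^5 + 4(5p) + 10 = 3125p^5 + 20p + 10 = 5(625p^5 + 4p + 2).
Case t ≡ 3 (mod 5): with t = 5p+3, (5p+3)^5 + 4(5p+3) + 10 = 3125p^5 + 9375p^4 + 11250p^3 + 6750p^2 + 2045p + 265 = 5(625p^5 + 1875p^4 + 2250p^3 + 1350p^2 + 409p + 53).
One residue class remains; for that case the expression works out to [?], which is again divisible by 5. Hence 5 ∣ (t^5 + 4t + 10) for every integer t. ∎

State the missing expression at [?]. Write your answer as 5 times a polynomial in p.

The residues treated are {1, 4, 0, 3}, so the missing case is t ≡ 2 (mod 5); write t = 5p+2.
Then (5p+2)^5 + 4(5p+2) + 10 = 3125p^5 + 6250p^4 + 5000p^3 + 2000p^2 + 420p + 50 = 5(625p^5 + 1250p^4 + 1000p^3 + 400p^2 + 84p + 10).

5(625p^5 + 1250p^4 + 1000p^3 + 400p^2 + 84p + 10)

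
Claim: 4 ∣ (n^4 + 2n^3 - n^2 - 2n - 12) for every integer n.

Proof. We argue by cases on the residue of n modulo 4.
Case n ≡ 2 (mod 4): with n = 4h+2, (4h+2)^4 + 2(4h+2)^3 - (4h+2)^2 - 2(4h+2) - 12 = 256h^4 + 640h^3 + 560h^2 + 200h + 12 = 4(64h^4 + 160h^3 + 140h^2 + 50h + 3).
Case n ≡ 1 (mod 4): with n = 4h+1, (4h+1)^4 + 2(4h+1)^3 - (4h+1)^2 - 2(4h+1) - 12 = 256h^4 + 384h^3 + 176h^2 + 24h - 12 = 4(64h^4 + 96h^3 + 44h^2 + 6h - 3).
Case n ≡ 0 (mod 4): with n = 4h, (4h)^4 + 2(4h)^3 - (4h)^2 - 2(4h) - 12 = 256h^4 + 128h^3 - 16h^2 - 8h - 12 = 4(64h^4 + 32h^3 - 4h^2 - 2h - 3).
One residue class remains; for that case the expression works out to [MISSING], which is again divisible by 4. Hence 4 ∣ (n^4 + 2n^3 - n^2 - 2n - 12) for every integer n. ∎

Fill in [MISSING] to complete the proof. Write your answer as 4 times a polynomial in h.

4(64h^4 + 224h^3 + 284h^2 + 154h + 27)

The residues treated are {2, 1, 0}, so the missing case is n ≡ 3 (mod 4); write n = 4h+3.
Then (4h+3)^4 + 2(4h+3)^3 - (4h+3)^2 - 2(4h+3) - 12 = 256h^4 + 896h^3 + 1136h^2 + 616h + 108 = 4(64h^4 + 224h^3 + 284h^2 + 154h + 27).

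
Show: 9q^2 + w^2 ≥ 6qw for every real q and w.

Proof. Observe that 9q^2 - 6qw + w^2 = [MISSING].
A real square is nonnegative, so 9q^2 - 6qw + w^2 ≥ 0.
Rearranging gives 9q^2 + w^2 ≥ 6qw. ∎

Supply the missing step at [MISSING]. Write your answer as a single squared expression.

9q^2 - 6qw + w^2 is a perfect-square trinomial: the outer terms are (3q)^2 and (w)^2, and the cross term is -2·3q·w.
So 9q^2 - 6qw + w^2 = (3q - w)^2 ≥ 0.

(3q - w)^2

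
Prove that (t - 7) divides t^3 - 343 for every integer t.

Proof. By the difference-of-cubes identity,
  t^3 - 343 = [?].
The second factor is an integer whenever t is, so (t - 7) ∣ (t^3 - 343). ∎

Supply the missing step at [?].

(t - 7)(t^2 + 7t + 49)

Polynomial division of t^3 - 343 by t - 7 leaves remainder 0 and quotient t^2 + 7t + 49.
Hence t^3 - 343 = (t - 7)(t^2 + 7t + 49).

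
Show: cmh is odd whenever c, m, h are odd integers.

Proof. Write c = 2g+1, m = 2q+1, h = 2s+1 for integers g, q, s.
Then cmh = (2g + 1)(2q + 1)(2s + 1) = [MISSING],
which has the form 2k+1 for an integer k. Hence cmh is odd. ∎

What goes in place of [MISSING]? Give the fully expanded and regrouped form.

(2g + 1)(2q + 1)(2s + 1) = 8gqs + 4gq + 4gs + 2g + 4qs + 2q + 2s + 1
= 2(4gqs + 2gq + 2gs + g + 2qs + q + s) + 1.
Since 4gqs + 2gq + 2gs + g + 2qs + q + s is an integer, the product is of the form 2k+1 for an integer k.

2(4gqs + 2gq + 2gs + g + 2qs + q + s) + 1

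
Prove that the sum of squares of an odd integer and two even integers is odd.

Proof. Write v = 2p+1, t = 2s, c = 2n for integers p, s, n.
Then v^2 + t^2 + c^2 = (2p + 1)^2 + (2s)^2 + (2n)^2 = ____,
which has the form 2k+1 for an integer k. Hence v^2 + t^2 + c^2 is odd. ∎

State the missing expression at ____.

2(2n^2 + 2p^2 + 2p + 2s^2) + 1

(2p + 1)^2 + (2s)^2 + (2n)^2 = 4n^2 + 4p^2 + 4p + 4s^2 + 1
= 2(2n^2 + 2p^2 + 2p + 2s^2) + 1.
Since 2n^2 + 2p^2 + 2p + 2s^2 is an integer, the sum of squares is of the form 2k+1 for an integer k.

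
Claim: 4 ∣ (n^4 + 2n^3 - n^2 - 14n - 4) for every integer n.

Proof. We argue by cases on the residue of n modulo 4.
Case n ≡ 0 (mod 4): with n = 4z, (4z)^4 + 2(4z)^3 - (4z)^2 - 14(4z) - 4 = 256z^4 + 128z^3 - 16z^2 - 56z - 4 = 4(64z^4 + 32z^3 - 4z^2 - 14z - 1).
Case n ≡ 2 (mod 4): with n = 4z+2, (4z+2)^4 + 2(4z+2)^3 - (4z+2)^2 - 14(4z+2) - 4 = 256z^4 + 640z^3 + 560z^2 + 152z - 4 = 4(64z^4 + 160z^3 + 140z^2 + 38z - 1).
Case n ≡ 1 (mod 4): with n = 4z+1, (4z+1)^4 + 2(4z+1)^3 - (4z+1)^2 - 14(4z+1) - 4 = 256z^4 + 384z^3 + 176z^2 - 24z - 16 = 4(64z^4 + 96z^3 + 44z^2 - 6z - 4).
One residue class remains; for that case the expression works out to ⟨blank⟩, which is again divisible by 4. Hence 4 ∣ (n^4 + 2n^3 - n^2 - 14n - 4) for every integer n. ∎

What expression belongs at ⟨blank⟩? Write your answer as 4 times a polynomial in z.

The residues treated are {0, 2, 1}, so the missing case is n ≡ 3 (mod 4); write n = 4z+3.
Then (4z+3)^4 + 2(4z+3)^3 - (4z+3)^2 - 14(4z+3) - 4 = 256z^4 + 896z^3 + 1136z^2 + 568z + 80 = 4(64z^4 + 224z^3 + 284z^2 + 142z + 20).

4(64z^4 + 224z^3 + 284z^2 + 142z + 20)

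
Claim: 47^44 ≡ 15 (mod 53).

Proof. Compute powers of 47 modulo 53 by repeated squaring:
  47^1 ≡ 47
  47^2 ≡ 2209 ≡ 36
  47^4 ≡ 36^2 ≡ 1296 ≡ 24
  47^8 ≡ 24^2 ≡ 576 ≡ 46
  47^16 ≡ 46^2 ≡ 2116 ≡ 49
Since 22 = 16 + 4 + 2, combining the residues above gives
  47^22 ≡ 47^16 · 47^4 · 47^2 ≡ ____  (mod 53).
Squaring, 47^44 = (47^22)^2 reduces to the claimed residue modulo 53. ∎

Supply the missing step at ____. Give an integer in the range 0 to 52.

42

Multiply the listed residues: 49 · 24 · 36 = 1176 → 42336.
Reducing modulo 53: 42336 = 798·53 + 42, so 47^22 ≡ 42.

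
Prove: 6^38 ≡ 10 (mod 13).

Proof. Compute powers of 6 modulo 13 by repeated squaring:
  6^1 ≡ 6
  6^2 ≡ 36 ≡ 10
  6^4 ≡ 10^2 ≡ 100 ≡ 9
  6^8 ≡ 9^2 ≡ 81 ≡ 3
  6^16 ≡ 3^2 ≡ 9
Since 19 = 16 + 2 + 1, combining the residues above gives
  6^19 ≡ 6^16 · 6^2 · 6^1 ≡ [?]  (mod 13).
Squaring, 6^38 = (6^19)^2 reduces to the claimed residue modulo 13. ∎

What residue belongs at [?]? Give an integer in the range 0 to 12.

7

6^16 · 6^2 · 6^1 ≡ 9 · 10 · 6 = 540.
540 mod 13 = 7, so 6^19 ≡ 7 (mod 13).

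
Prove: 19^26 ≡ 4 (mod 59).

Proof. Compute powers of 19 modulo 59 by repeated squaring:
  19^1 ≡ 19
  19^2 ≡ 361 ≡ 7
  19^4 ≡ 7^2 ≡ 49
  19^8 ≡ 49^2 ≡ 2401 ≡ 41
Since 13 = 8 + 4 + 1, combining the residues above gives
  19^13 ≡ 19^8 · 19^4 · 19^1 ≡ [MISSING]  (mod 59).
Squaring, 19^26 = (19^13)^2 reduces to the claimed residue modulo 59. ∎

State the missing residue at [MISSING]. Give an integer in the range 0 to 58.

Multiply the listed residues: 41 · 49 · 19 = 2009 → 38171.
Reducing modulo 59: 38171 = 646·59 + 57, so 19^13 ≡ 57.

57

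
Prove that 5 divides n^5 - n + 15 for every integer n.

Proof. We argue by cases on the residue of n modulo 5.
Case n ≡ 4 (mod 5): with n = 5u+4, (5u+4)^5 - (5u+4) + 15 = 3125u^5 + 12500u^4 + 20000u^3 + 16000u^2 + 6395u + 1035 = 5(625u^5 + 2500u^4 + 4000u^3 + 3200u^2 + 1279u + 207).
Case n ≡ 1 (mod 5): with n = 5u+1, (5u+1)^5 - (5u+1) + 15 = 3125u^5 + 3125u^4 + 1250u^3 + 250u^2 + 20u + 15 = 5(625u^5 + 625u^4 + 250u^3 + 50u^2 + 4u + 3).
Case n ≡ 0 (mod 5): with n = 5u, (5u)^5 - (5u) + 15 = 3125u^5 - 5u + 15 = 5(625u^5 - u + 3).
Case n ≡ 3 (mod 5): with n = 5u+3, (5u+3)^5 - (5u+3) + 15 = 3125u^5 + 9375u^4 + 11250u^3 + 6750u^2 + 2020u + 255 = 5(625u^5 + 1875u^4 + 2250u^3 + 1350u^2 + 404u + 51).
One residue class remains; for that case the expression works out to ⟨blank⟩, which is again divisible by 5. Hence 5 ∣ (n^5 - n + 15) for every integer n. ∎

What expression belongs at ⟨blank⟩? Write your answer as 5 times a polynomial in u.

5(625u^5 + 1250u^4 + 1000u^3 + 400u^2 + 79u + 9)

The residues treated are {4, 1, 0, 3}, so the missing case is n ≡ 2 (mod 5); write n = 5u+2.
Then (5u+2)^5 - (5u+2) + 15 = 3125u^5 + 6250u^4 + 5000u^3 + 2000u^2 + 395u + 45 = 5(625u^5 + 1250u^4 + 1000u^3 + 400u^2 + 79u + 9).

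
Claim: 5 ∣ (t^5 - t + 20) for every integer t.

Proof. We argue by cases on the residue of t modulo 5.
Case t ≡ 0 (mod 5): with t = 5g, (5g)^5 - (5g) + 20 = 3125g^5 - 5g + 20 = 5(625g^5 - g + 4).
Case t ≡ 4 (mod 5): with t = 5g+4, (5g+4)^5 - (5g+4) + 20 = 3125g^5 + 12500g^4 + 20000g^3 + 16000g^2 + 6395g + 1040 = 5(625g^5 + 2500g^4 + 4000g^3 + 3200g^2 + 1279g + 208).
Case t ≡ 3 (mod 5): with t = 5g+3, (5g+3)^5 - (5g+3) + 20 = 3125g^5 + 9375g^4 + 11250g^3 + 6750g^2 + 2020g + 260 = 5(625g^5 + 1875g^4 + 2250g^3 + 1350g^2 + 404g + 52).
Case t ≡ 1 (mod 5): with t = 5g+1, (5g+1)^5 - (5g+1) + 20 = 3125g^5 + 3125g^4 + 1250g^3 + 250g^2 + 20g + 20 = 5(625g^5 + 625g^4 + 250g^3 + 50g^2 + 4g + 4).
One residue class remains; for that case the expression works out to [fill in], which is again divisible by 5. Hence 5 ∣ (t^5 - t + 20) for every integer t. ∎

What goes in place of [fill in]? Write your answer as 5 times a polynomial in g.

5(625g^5 + 1250g^4 + 1000g^3 + 400g^2 + 79g + 10)

Only t ≡ 2 (mod 5) is unaccounted for. Put t = 5g+2:
(5g+2)^5 - (5g+2) + 20 expands to 3125g^5 + 6250g^4 + 5000g^3 + 2000g^2 + 395g + 50,
and factoring out 5 leaves 5(625g^5 + 1250g^4 + 1000g^3 + 400g^2 + 79g + 10).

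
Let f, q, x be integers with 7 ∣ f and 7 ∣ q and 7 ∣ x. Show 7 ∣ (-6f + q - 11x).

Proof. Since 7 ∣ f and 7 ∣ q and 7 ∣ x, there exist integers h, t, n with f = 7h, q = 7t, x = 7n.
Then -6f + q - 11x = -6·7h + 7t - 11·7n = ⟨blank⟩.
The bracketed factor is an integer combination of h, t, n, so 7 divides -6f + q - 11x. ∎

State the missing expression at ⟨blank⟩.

Pull the common 7 out of every term: -6·7h + 7t - 11·7n = 7(-6h - 11n + t).
-6h - 11n + t is an integer, which exhibits the divisibility.

7(-6h - 11n + t)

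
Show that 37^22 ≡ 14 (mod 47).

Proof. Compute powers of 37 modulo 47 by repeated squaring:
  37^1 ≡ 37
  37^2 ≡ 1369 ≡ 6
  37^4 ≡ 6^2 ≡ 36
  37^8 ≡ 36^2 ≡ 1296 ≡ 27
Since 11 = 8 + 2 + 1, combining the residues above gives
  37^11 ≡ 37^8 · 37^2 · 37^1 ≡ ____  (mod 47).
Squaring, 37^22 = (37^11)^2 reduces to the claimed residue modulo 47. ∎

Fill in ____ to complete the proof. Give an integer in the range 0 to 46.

37^8 · 37^2 · 37^1 ≡ 27 · 6 · 37 = 5994.
5994 mod 47 = 25, so 37^11 ≡ 25 (mod 47).

25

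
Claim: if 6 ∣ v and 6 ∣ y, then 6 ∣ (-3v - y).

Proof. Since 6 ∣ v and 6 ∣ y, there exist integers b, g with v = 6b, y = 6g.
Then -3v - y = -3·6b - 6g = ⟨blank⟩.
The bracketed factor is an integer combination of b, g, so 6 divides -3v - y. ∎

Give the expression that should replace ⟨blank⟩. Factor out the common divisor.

6(-3b - g)

Each term has a factor of 6: -3·6b - 6g = 6·(-3b - g).
Since -3b - g is an integer, 6 ∣ (-3v - y).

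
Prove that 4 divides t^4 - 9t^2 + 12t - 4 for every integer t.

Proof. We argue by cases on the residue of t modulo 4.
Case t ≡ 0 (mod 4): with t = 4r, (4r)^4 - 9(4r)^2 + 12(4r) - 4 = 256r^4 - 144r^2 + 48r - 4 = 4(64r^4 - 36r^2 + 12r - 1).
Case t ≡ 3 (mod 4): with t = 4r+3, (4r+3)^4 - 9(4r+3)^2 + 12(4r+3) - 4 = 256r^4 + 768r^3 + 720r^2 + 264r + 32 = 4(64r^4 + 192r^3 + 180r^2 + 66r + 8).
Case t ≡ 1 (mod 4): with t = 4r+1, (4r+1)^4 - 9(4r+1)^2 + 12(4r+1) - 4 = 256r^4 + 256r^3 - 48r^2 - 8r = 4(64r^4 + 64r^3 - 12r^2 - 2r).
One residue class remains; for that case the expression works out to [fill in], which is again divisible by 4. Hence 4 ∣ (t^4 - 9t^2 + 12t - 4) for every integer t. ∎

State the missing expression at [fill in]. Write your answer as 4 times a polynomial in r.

Only t ≡ 2 (mod 4) is unaccounted for. Put t = 4r+2:
(4r+2)^4 - 9(4r+2)^2 + 12(4r+2) - 4 expands to 256r^4 + 512r^3 + 240r^2 + 32r,
and factoring out 4 leaves 4(64r^4 + 128r^3 + 60r^2 + 8r).

4(64r^4 + 128r^3 + 60r^2 + 8r)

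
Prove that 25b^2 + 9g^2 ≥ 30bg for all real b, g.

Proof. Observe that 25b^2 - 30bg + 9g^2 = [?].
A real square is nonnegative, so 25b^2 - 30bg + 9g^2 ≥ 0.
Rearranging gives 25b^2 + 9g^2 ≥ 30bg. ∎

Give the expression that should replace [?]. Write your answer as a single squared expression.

(5b - 3g)^2

25b^2 - 30bg + 9g^2 is a perfect-square trinomial: the outer terms are (5b)^2 and (3g)^2, and the cross term is -2·5b·3g.
So 25b^2 - 30bg + 9g^2 = (5b - 3g)^2 ≥ 0.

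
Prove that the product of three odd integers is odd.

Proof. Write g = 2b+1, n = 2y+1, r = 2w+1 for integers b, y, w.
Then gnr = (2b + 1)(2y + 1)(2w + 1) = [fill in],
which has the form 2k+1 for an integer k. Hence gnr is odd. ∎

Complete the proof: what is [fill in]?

2(4bwy + 2bw + 2by + b + 2wy + w + y) + 1

Expanding: (2b + 1)(2y + 1)(2w + 1) = 8bwy + 4bw + 4by + 2b + 4wy + 2w + 2y + 1.
Every term except the constant is even, so this is 2(4bwy + 2bw + 2by + b + 2wy + w + y) + 1,
and 4bwy + 2bw + 2by + b + 2wy + w + y ∈ ℤ gives the required form.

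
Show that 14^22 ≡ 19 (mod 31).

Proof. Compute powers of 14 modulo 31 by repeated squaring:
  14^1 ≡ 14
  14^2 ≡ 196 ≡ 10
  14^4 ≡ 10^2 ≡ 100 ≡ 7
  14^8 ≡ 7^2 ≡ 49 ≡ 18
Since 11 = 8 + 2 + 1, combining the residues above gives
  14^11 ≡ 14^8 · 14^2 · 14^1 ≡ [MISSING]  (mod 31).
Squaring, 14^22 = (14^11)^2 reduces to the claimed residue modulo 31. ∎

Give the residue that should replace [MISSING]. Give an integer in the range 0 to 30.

9

14^8 · 14^2 · 14^1 ≡ 18 · 10 · 14 = 2520.
2520 mod 31 = 9, so 14^11 ≡ 9 (mod 31).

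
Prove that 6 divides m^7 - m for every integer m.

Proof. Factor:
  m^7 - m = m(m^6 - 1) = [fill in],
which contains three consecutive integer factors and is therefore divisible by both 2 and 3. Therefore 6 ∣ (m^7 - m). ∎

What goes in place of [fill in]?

m^6 - 1 = (m^2 - 1)(m^4 + m^2 + 1), and m^2 - 1 = (m-1)(m+1).
So m(m^6 - 1) = (m - 1)m(m + 1)(m^4 + m^2 + 1).

(m - 1)m(m + 1)(m^4 + m^2 + 1)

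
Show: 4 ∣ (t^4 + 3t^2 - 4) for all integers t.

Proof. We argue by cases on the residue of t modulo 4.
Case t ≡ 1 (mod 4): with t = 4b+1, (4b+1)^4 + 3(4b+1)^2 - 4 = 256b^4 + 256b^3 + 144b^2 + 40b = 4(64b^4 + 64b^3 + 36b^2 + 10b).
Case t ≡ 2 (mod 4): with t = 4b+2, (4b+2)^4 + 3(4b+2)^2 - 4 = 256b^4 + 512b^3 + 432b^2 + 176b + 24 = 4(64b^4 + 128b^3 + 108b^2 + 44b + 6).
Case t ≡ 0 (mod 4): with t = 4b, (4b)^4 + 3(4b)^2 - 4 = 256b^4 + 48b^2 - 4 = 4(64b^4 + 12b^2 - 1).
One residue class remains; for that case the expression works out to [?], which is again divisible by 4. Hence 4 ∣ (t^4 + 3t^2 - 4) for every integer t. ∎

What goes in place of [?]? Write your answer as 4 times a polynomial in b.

4(64b^4 + 192b^3 + 228b^2 + 126b + 26)

Only t ≡ 3 (mod 4) is unaccounted for. Put t = 4b+3:
(4b+3)^4 + 3(4b+3)^2 - 4 expands to 256b^4 + 768b^3 + 912b^2 + 504b + 104,
and factoring out 4 leaves 4(64b^4 + 192b^3 + 228b^2 + 126b + 26).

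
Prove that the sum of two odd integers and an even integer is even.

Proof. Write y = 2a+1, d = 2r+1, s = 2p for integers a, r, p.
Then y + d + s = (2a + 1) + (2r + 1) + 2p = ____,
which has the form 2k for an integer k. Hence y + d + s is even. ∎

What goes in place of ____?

2(a + p + r + 1)

Expanding: (2a + 1) + (2r + 1) + 2p = 2a + 2p + 2r + 2.
Every term is even; pulling out the factor of 2 gives 2(a + p + r + 1).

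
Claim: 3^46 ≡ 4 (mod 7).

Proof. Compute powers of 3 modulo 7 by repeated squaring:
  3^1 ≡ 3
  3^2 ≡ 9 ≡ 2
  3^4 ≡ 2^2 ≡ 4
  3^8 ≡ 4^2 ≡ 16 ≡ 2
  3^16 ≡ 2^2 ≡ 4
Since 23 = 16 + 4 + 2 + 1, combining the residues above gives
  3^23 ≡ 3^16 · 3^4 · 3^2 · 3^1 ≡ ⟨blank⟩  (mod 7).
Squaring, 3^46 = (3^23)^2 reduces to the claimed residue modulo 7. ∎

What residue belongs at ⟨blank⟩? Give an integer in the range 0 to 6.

5

Multiply the listed residues: 4 · 4 · 2 · 3 = 16 → 32 → 96.
Reducing modulo 7: 96 = 13·7 + 5, so 3^23 ≡ 5.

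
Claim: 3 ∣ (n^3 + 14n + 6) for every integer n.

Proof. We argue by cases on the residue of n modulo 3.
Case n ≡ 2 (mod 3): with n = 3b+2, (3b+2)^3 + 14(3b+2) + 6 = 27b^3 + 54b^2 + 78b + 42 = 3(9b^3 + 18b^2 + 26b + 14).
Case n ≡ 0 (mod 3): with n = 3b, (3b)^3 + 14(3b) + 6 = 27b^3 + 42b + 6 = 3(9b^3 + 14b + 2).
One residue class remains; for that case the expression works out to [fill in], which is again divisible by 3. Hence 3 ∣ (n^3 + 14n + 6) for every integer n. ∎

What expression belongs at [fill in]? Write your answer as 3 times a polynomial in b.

The residues treated are {2, 0}, so the missing case is n ≡ 1 (mod 3); write n = 3b+1.
Then (3b+1)^3 + 14(3b+1) + 6 = 27b^3 + 27b^2 + 51b + 21 = 3(9b^3 + 9b^2 + 17b + 7).

3(9b^3 + 9b^2 + 17b + 7)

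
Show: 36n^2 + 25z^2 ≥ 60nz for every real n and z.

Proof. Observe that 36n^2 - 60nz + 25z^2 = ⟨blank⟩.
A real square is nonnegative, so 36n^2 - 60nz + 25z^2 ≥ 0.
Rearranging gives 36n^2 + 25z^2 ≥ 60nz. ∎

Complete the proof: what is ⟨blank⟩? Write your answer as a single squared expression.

(6n - 5z)^2

The leading and trailing coefficients are 6^2 and 5^2, and 60 = 2·6·5, so the trinomial is (6n - 5z)^2.
Hence 36n^2 - 60nz + 25z^2 ≥ 0.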